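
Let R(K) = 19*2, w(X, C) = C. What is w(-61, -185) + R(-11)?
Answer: -147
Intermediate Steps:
R(K) = 38
w(-61, -185) + R(-11) = -185 + 38 = -147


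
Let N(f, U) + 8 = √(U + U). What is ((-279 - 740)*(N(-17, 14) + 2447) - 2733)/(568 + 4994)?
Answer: -414679/927 - 1019*√7/2781 ≈ -448.30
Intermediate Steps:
N(f, U) = -8 + √2*√U (N(f, U) = -8 + √(U + U) = -8 + √(2*U) = -8 + √2*√U)
((-279 - 740)*(N(-17, 14) + 2447) - 2733)/(568 + 4994) = ((-279 - 740)*((-8 + √2*√14) + 2447) - 2733)/(568 + 4994) = (-1019*((-8 + 2*√7) + 2447) - 2733)/5562 = (-1019*(2439 + 2*√7) - 2733)*(1/5562) = ((-2485341 - 2038*√7) - 2733)*(1/5562) = (-2488074 - 2038*√7)*(1/5562) = -414679/927 - 1019*√7/2781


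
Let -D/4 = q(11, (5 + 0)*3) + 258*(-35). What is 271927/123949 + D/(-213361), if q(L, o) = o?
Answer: 53549015707/26445882589 ≈ 2.0249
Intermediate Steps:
D = 36060 (D = -4*((5 + 0)*3 + 258*(-35)) = -4*(5*3 - 9030) = -4*(15 - 9030) = -4*(-9015) = 36060)
271927/123949 + D/(-213361) = 271927/123949 + 36060/(-213361) = 271927*(1/123949) + 36060*(-1/213361) = 271927/123949 - 36060/213361 = 53549015707/26445882589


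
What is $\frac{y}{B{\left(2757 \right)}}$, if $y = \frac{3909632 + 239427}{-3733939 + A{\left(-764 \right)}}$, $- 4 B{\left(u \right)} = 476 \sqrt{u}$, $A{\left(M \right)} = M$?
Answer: $\frac{4149059 \sqrt{2757}}{1225292564349} \approx 0.0001778$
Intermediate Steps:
$B{\left(u \right)} = - 119 \sqrt{u}$ ($B{\left(u \right)} = - \frac{476 \sqrt{u}}{4} = - 119 \sqrt{u}$)
$y = - \frac{4149059}{3734703}$ ($y = \frac{3909632 + 239427}{-3733939 - 764} = \frac{4149059}{-3734703} = 4149059 \left(- \frac{1}{3734703}\right) = - \frac{4149059}{3734703} \approx -1.1109$)
$\frac{y}{B{\left(2757 \right)}} = - \frac{4149059}{3734703 \left(- 119 \sqrt{2757}\right)} = - \frac{4149059 \left(- \frac{\sqrt{2757}}{328083}\right)}{3734703} = \frac{4149059 \sqrt{2757}}{1225292564349}$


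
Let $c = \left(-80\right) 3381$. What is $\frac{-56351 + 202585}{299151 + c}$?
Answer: $\frac{146234}{28671} \approx 5.1004$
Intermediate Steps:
$c = -270480$
$\frac{-56351 + 202585}{299151 + c} = \frac{-56351 + 202585}{299151 - 270480} = \frac{146234}{28671}$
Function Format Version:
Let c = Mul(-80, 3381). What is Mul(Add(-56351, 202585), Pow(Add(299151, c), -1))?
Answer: Rational(146234, 28671) ≈ 5.1004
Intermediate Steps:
c = -270480
Mul(Add(-56351, 202585), Pow(Add(299151, c), -1)) = Mul(Add(-56351, 202585), Pow(Add(299151, -270480), -1)) = Mul(146234, Pow(28671, -1)) = Mul(146234, Rational(1, 28671)) = Rational(146234, 28671)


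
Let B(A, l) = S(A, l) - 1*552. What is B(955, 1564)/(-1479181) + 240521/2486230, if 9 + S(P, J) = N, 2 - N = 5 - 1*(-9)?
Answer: 357198703091/3677584177630 ≈ 0.097129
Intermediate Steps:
N = -12 (N = 2 - (5 - 1*(-9)) = 2 - (5 + 9) = 2 - 1*14 = 2 - 14 = -12)
S(P, J) = -21 (S(P, J) = -9 - 12 = -21)
B(A, l) = -573 (B(A, l) = -21 - 1*552 = -21 - 552 = -573)
B(955, 1564)/(-1479181) + 240521/2486230 = -573/(-1479181) + 240521/2486230 = -573*(-1/1479181) + 240521*(1/2486230) = 573/1479181 + 240521/2486230 = 357198703091/3677584177630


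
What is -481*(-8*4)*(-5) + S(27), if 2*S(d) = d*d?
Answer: -153191/2 ≈ -76596.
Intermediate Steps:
S(d) = d²/2 (S(d) = (d*d)/2 = d²/2)
-481*(-8*4)*(-5) + S(27) = -481*(-8*4)*(-5) + (½)*27² = -(-15392)*(-5) + (½)*729 = -481*160 + 729/2 = -76960 + 729/2 = -153191/2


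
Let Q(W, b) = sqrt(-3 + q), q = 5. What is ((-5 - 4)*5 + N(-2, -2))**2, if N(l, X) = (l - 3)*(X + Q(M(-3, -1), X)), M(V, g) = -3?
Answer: 1275 + 350*sqrt(2) ≈ 1770.0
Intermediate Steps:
Q(W, b) = sqrt(2) (Q(W, b) = sqrt(-3 + 5) = sqrt(2))
N(l, X) = (-3 + l)*(X + sqrt(2)) (N(l, X) = (l - 3)*(X + sqrt(2)) = (-3 + l)*(X + sqrt(2)))
((-5 - 4)*5 + N(-2, -2))**2 = ((-5 - 4)*5 + (-3*(-2) - 3*sqrt(2) - 2*(-2) - 2*sqrt(2)))**2 = (-9*5 + (6 - 3*sqrt(2) + 4 - 2*sqrt(2)))**2 = (-45 + (10 - 5*sqrt(2)))**2 = (-35 - 5*sqrt(2))**2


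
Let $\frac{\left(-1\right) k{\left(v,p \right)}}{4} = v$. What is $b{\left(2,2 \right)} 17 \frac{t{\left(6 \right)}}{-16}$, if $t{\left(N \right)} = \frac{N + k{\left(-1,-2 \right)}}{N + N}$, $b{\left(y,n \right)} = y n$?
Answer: $- \frac{85}{24} \approx -3.5417$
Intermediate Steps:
$b{\left(y,n \right)} = n y$
$k{\left(v,p \right)} = - 4 v$
$t{\left(N \right)} = \frac{4 + N}{2 N}$ ($t{\left(N \right)} = \frac{N - -4}{N + N} = \frac{N + 4}{2 N} = \left(4 + N\right) \frac{1}{2 N} = \frac{4 + N}{2 N}$)
$b{\left(2,2 \right)} 17 \frac{t{\left(6 \right)}}{-16} = 2 \cdot 2 \cdot 17 \frac{\frac{1}{2} \cdot \frac{1}{6} \left(4 + 6\right)}{-16} = 4 \cdot 17 \cdot \frac{1}{2} \cdot \frac{1}{6} \cdot 10 \left(- \frac{1}{16}\right) = 68 \cdot \frac{5}{6} \left(- \frac{1}{16}\right) = 68 \left(- \frac{5}{96}\right) = - \frac{85}{24}$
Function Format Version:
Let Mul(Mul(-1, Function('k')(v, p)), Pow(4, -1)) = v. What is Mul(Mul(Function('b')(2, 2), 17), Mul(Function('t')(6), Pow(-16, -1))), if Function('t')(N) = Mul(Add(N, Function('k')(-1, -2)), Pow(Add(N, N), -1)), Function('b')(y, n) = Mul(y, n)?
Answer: Rational(-85, 24) ≈ -3.5417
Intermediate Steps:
Function('b')(y, n) = Mul(n, y)
Function('k')(v, p) = Mul(-4, v)
Function('t')(N) = Mul(Rational(1, 2), Pow(N, -1), Add(4, N)) (Function('t')(N) = Mul(Add(N, Mul(-4, -1)), Pow(Add(N, N), -1)) = Mul(Add(N, 4), Pow(Mul(2, N), -1)) = Mul(Add(4, N), Mul(Rational(1, 2), Pow(N, -1))) = Mul(Rational(1, 2), Pow(N, -1), Add(4, N)))
Mul(Mul(Function('b')(2, 2), 17), Mul(Function('t')(6), Pow(-16, -1))) = Mul(Mul(Mul(2, 2), 17), Mul(Mul(Rational(1, 2), Pow(6, -1), Add(4, 6)), Pow(-16, -1))) = Mul(Mul(4, 17), Mul(Mul(Rational(1, 2), Rational(1, 6), 10), Rational(-1, 16))) = Mul(68, Mul(Rational(5, 6), Rational(-1, 16))) = Mul(68, Rational(-5, 96)) = Rational(-85, 24)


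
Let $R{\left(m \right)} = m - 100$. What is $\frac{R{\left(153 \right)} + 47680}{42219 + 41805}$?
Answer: $\frac{15911}{28008} \approx 0.56809$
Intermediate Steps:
$R{\left(m \right)} = -100 + m$ ($R{\left(m \right)} = m - 100 = -100 + m$)
$\frac{R{\left(153 \right)} + 47680}{42219 + 41805} = \frac{\left(-100 + 153\right) + 47680}{42219 + 41805} = \frac{53 + 47680}{84024} = 47733 \cdot \frac{1}{84024} = \frac{15911}{28008}$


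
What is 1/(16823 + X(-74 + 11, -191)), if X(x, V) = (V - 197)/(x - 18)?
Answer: 81/1363051 ≈ 5.9425e-5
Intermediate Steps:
X(x, V) = (-197 + V)/(-18 + x)
1/(16823 + X(-74 + 11, -191)) = 1/(16823 + (-197 - 191)/(-18 + (-74 + 11))) = 1/(16823 - 388/(-18 - 63)) = 1/(16823 - 388/(-81)) = 1/(16823 - 1/81*(-388)) = 1/(16823 + 388/81) = 1/(1363051/81) = 81/1363051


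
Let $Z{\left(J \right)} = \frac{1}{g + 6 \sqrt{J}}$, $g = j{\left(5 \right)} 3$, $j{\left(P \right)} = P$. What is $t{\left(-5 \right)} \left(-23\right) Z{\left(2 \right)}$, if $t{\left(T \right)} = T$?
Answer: $\frac{575}{51} - \frac{230 \sqrt{2}}{51} \approx 4.8967$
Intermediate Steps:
$g = 15$ ($g = 5 \cdot 3 = 15$)
$Z{\left(J \right)} = \frac{1}{15 + 6 \sqrt{J}}$
$t{\left(-5 \right)} \left(-23\right) Z{\left(2 \right)} = \left(-5\right) \left(-23\right) \frac{1}{3 \left(5 + 2 \sqrt{2}\right)} = 115 \frac{1}{3 \left(5 + 2 \sqrt{2}\right)} = \frac{115}{3 \left(5 + 2 \sqrt{2}\right)}$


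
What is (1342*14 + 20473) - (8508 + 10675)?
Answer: 20078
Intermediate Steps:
(1342*14 + 20473) - (8508 + 10675) = (18788 + 20473) - 1*19183 = 39261 - 19183 = 20078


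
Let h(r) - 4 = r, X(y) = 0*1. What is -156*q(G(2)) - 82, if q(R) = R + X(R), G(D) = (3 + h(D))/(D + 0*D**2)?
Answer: -784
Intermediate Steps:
X(y) = 0
h(r) = 4 + r
G(D) = (7 + D)/D (G(D) = (3 + (4 + D))/(D + 0*D**2) = (7 + D)/(D + 0) = (7 + D)/D)
q(R) = R (q(R) = R + 0 = R)
-156*q(G(2)) - 82 = -156*(7 + 2)/2 - 82 = -78*9 - 82 = -156*9/2 - 82 = -702 - 82 = -784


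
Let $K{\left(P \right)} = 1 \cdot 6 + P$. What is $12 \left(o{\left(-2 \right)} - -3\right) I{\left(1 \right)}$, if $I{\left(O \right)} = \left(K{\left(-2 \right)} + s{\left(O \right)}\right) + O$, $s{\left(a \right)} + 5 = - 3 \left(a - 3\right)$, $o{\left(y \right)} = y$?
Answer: $72$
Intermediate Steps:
$s{\left(a \right)} = 4 - 3 a$ ($s{\left(a \right)} = -5 - 3 \left(a - 3\right) = -5 - 3 \left(-3 + a\right) = -5 - \left(-9 + 3 a\right) = 4 - 3 a$)
$K{\left(P \right)} = 6 + P$
$I{\left(O \right)} = 8 - 2 O$ ($I{\left(O \right)} = \left(\left(6 - 2\right) - \left(-4 + 3 O\right)\right) + O = \left(4 - \left(-4 + 3 O\right)\right) + O = \left(8 - 3 O\right) + O = 8 - 2 O$)
$12 \left(o{\left(-2 \right)} - -3\right) I{\left(1 \right)} = 12 \left(-2 - -3\right) \left(8 - 2\right) = 12 \left(-2 + 3\right) \left(8 - 2\right) = 12 \cdot 1 \cdot 6 = 12 \cdot 6 = 72$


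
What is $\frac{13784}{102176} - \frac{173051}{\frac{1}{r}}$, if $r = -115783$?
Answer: $\frac{255904440153999}{12772} \approx 2.0036 \cdot 10^{10}$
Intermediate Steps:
$\frac{13784}{102176} - \frac{173051}{\frac{1}{r}} = \frac{13784}{102176} - \frac{173051}{\frac{1}{-115783}} = 13784 \cdot \frac{1}{102176} - \frac{173051}{- \frac{1}{115783}} = \frac{1723}{12772} - -20036363933 = \frac{1723}{12772} + 20036363933 = \frac{255904440153999}{12772}$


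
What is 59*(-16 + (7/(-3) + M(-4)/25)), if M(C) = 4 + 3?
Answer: -79886/75 ≈ -1065.1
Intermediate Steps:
M(C) = 7
59*(-16 + (7/(-3) + M(-4)/25)) = 59*(-16 + (7/(-3) + 7/25)) = 59*(-16 + (7*(-1/3) + 7*(1/25))) = 59*(-16 + (-7/3 + 7/25)) = 59*(-16 - 154/75) = 59*(-1354/75) = -79886/75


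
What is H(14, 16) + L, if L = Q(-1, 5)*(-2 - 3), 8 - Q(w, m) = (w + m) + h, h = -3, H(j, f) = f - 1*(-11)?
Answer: -8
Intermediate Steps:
H(j, f) = 11 + f (H(j, f) = f + 11 = 11 + f)
Q(w, m) = 11 - m - w (Q(w, m) = 8 - ((w + m) - 3) = 8 - ((m + w) - 3) = 8 - (-3 + m + w) = 8 + (3 - m - w) = 11 - m - w)
L = -35 (L = (11 - 1*5 - 1*(-1))*(-2 - 3) = (11 - 5 + 1)*(-5) = 7*(-5) = -35)
H(14, 16) + L = (11 + 16) - 35 = 27 - 35 = -8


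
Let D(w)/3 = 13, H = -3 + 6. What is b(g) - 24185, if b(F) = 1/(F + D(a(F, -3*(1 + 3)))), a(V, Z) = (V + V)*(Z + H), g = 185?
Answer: -5417439/224 ≈ -24185.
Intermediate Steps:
H = 3
a(V, Z) = 2*V*(3 + Z) (a(V, Z) = (V + V)*(Z + 3) = (2*V)*(3 + Z) = 2*V*(3 + Z))
D(w) = 39 (D(w) = 3*13 = 39)
b(F) = 1/(39 + F) (b(F) = 1/(F + 39) = 1/(39 + F))
b(g) - 24185 = 1/(39 + 185) - 24185 = 1/224 - 24185 = -5417439/224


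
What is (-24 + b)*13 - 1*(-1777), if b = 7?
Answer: 1556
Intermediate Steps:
(-24 + b)*13 - 1*(-1777) = (-24 + 7)*13 - 1*(-1777) = -17*13 + 1777 = -221 + 1777 = 1556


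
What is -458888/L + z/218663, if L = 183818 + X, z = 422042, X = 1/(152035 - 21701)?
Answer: -2966781162087550/5238670254880219 ≈ -0.56632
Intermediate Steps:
X = 1/130334 ≈ 7.6726e-6
L = 23957735213/130334 (L = 183818 + 1/130334 = 23957735213/130334 ≈ 1.8382e+5)
-458888/L + z/218663 = -458888/23957735213/130334 + 422042/218663 = -458888*130334/23957735213 + 422042*(1/218663) = -59808708592/23957735213 + 422042/218663 = -2966781162087550/5238670254880219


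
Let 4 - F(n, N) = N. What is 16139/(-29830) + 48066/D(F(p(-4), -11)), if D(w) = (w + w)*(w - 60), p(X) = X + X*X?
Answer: -48519881/1342350 ≈ -36.145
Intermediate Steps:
p(X) = X + X**2
F(n, N) = 4 - N
D(w) = 2*w*(-60 + w) (D(w) = (2*w)*(-60 + w) = 2*w*(-60 + w))
16139/(-29830) + 48066/D(F(p(-4), -11)) = 16139/(-29830) + 48066/((2*(4 - 1*(-11))*(-60 + (4 - 1*(-11))))) = 16139*(-1/29830) + 48066/((2*(4 + 11)*(-60 + (4 + 11)))) = -16139/29830 + 48066/((2*15*(-60 + 15))) = -16139/29830 + 48066/((2*15*(-45))) = -16139/29830 + 48066/(-1350) = -16139/29830 + 48066*(-1/1350) = -16139/29830 - 8011/225 = -48519881/1342350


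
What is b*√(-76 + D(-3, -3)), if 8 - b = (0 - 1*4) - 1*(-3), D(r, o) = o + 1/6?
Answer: 3*I*√2838/2 ≈ 79.909*I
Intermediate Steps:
D(r, o) = ⅙ + o (D(r, o) = o + ⅙ = ⅙ + o)
b = 9 (b = 8 - ((0 - 1*4) - 1*(-3)) = 8 - ((0 - 4) + 3) = 8 - (-4 + 3) = 8 - 1*(-1) = 8 + 1 = 9)
b*√(-76 + D(-3, -3)) = 9*√(-76 + (⅙ - 3)) = 9*√(-76 - 17/6) = 9*√(-473/6) = 9*(I*√2838/6) = 3*I*√2838/2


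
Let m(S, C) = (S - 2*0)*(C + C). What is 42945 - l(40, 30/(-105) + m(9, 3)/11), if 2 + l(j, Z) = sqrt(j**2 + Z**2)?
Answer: 42947 - 4*sqrt(600821)/77 ≈ 42907.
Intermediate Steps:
m(S, C) = 2*C*S (m(S, C) = (S + 0)*(2*C) = S*(2*C) = 2*C*S)
l(j, Z) = -2 + sqrt(Z**2 + j**2) (l(j, Z) = -2 + sqrt(j**2 + Z**2) = -2 + sqrt(Z**2 + j**2))
42945 - l(40, 30/(-105) + m(9, 3)/11) = 42945 - (-2 + sqrt((30/(-105) + (2*3*9)/11)**2 + 40**2)) = 42945 - (-2 + sqrt((30*(-1/105) + 54*(1/11))**2 + 1600)) = 42945 - (-2 + sqrt((-2/7 + 54/11)**2 + 1600)) = 42945 - (-2 + sqrt((356/77)**2 + 1600)) = 42945 - (-2 + sqrt(126736/5929 + 1600)) = 42945 - (-2 + sqrt(9613136/5929)) = 42945 - (-2 + 4*sqrt(600821)/77) = 42945 + (2 - 4*sqrt(600821)/77) = 42947 - 4*sqrt(600821)/77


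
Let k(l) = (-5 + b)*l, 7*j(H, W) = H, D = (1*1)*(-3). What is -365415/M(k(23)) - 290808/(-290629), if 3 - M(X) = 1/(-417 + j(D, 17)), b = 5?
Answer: -310314421555686/2549688217 ≈ -1.2171e+5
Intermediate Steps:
D = -3 (D = 1*(-3) = -3)
j(H, W) = H/7
k(l) = 0 (k(l) = (-5 + 5)*l = 0*l = 0)
M(X) = 8773/2922 (M(X) = 3 - 1/(-417 + (⅐)*(-3)) = 3 - 1/(-417 - 3/7) = 3 - 1/(-2922/7) = 3 - 1*(-7/2922) = 3 + 7/2922 = 8773/2922)
-365415/M(k(23)) - 290808/(-290629) = -365415/8773/2922 - 290808/(-290629) = -365415*2922/8773 - 290808*(-1/290629) = -1067742630/8773 + 290808/290629 = -310314421555686/2549688217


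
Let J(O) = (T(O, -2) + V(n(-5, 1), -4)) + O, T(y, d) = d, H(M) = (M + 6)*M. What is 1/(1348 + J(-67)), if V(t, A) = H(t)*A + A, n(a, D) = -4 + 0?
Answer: 1/1307 ≈ 0.00076511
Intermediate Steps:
H(M) = M*(6 + M) (H(M) = (6 + M)*M = M*(6 + M))
n(a, D) = -4
V(t, A) = A + A*t*(6 + t) (V(t, A) = (t*(6 + t))*A + A = A*t*(6 + t) + A = A + A*t*(6 + t))
J(O) = 26 + O (J(O) = (-2 - 4*(1 - 4*(6 - 4))) + O = (-2 - 4*(1 - 4*2)) + O = (-2 - 4*(1 - 8)) + O = (-2 - 4*(-7)) + O = (-2 + 28) + O = 26 + O)
1/(1348 + J(-67)) = 1/(1348 + (26 - 67)) = 1/(1348 - 41) = 1/1307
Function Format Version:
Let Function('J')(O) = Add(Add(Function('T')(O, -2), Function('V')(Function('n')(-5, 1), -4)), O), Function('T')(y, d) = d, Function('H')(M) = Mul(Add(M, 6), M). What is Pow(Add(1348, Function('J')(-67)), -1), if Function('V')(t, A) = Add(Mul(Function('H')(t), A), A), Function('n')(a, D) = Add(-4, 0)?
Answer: Rational(1, 1307) ≈ 0.00076511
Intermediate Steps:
Function('H')(M) = Mul(M, Add(6, M)) (Function('H')(M) = Mul(Add(6, M), M) = Mul(M, Add(6, M)))
Function('n')(a, D) = -4
Function('V')(t, A) = Add(A, Mul(A, t, Add(6, t))) (Function('V')(t, A) = Add(Mul(Mul(t, Add(6, t)), A), A) = Add(Mul(A, t, Add(6, t)), A) = Add(A, Mul(A, t, Add(6, t))))
Function('J')(O) = Add(26, O) (Function('J')(O) = Add(Add(-2, Mul(-4, Add(1, Mul(-4, Add(6, -4))))), O) = Add(Add(-2, Mul(-4, Add(1, Mul(-4, 2)))), O) = Add(Add(-2, Mul(-4, Add(1, -8))), O) = Add(Add(-2, Mul(-4, -7)), O) = Add(Add(-2, 28), O) = Add(26, O))
Pow(Add(1348, Function('J')(-67)), -1) = Pow(Add(1348, Add(26, -67)), -1) = Pow(Add(1348, -41), -1) = Pow(1307, -1) = Rational(1, 1307)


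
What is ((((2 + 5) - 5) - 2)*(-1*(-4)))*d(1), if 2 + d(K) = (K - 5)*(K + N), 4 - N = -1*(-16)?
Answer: 0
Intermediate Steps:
N = -12 (N = 4 - (-1)*(-16) = 4 - 1*16 = 4 - 16 = -12)
d(K) = -2 + (-12 + K)*(-5 + K) (d(K) = -2 + (K - 5)*(K - 12) = -2 + (-5 + K)*(-12 + K) = -2 + (-12 + K)*(-5 + K))
((((2 + 5) - 5) - 2)*(-1*(-4)))*d(1) = ((((2 + 5) - 5) - 2)*(-1*(-4)))*(58 + 1² - 17*1) = (((7 - 5) - 2)*4)*(58 + 1 - 17) = ((2 - 2)*4)*42 = (0*4)*42 = 0*42 = 0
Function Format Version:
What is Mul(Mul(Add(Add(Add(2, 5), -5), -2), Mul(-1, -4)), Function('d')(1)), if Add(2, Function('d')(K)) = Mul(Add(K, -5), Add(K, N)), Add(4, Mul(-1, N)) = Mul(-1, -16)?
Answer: 0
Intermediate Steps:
N = -12 (N = Add(4, Mul(-1, Mul(-1, -16))) = Add(4, Mul(-1, 16)) = Add(4, -16) = -12)
Function('d')(K) = Add(-2, Mul(Add(-12, K), Add(-5, K))) (Function('d')(K) = Add(-2, Mul(Add(K, -5), Add(K, -12))) = Add(-2, Mul(Add(-5, K), Add(-12, K))) = Add(-2, Mul(Add(-12, K), Add(-5, K))))
Mul(Mul(Add(Add(Add(2, 5), -5), -2), Mul(-1, -4)), Function('d')(1)) = Mul(Mul(Add(Add(Add(2, 5), -5), -2), Mul(-1, -4)), Add(58, Pow(1, 2), Mul(-17, 1))) = Mul(Mul(Add(Add(7, -5), -2), 4), Add(58, 1, -17)) = Mul(Mul(Add(2, -2), 4), 42) = Mul(Mul(0, 4), 42) = Mul(0, 42) = 0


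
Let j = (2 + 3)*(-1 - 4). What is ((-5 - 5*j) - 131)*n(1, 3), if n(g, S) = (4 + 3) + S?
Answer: -110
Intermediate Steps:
j = -25 (j = 5*(-5) = -25)
n(g, S) = 7 + S
((-5 - 5*j) - 131)*n(1, 3) = ((-5 - 5*(-25)) - 131)*(7 + 3) = ((-5 + 125) - 131)*10 = (120 - 131)*10 = -11*10 = -110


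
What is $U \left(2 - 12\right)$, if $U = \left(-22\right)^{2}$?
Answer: $-4840$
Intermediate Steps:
$U = 484$
$U \left(2 - 12\right) = 484 \left(2 - 12\right) = 484 \left(-10\right) = -4840$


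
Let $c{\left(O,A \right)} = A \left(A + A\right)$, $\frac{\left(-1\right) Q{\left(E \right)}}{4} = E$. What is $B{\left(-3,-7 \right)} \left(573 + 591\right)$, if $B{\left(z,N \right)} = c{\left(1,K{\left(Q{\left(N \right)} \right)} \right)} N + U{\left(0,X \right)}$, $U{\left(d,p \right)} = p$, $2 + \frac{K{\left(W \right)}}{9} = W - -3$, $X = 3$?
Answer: $-1110096324$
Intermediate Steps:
$Q{\left(E \right)} = - 4 E$
$K{\left(W \right)} = 9 + 9 W$ ($K{\left(W \right)} = -18 + 9 \left(W - -3\right) = -18 + 9 \left(W + 3\right) = -18 + 9 \left(3 + W\right) = -18 + \left(27 + 9 W\right) = 9 + 9 W$)
$c{\left(O,A \right)} = 2 A^{2}$ ($c{\left(O,A \right)} = A 2 A = 2 A^{2}$)
$B{\left(z,N \right)} = 3 + 2 N \left(9 - 36 N\right)^{2}$ ($B{\left(z,N \right)} = 2 \left(9 + 9 \left(- 4 N\right)\right)^{2} N + 3 = 2 \left(9 - 36 N\right)^{2} N + 3 = 2 N \left(9 - 36 N\right)^{2} + 3 = 3 + 2 N \left(9 - 36 N\right)^{2}$)
$B{\left(-3,-7 \right)} \left(573 + 591\right) = \left(3 + 162 \left(-7\right) \left(1 - -28\right)^{2}\right) \left(573 + 591\right) = \left(3 + 162 \left(-7\right) \left(1 + 28\right)^{2}\right) 1164 = \left(3 + 162 \left(-7\right) 29^{2}\right) 1164 = \left(3 + 162 \left(-7\right) 841\right) 1164 = \left(3 - 953694\right) 1164 = \left(-953691\right) 1164 = -1110096324$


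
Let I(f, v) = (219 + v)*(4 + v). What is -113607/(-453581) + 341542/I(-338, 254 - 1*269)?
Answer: -77331013897/508917882 ≈ -151.95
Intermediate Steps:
I(f, v) = (4 + v)*(219 + v)
-113607/(-453581) + 341542/I(-338, 254 - 1*269) = -113607/(-453581) + 341542/(876 + (254 - 1*269)² + 223*(254 - 1*269)) = -113607*(-1/453581) + 341542/(876 + (254 - 269)² + 223*(254 - 269)) = 113607/453581 + 341542/(876 + (-15)² + 223*(-15)) = 113607/453581 + 341542/(876 + 225 - 3345) = 113607/453581 + 341542/(-2244) = 113607/453581 + 341542*(-1/2244) = 113607/453581 - 170771/1122 = -77331013897/508917882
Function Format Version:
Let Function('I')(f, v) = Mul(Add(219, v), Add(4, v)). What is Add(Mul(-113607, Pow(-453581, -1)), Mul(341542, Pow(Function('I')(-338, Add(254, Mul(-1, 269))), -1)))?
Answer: Rational(-77331013897, 508917882) ≈ -151.95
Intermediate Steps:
Function('I')(f, v) = Mul(Add(4, v), Add(219, v))
Add(Mul(-113607, Pow(-453581, -1)), Mul(341542, Pow(Function('I')(-338, Add(254, Mul(-1, 269))), -1))) = Add(Mul(-113607, Pow(-453581, -1)), Mul(341542, Pow(Add(876, Pow(Add(254, Mul(-1, 269)), 2), Mul(223, Add(254, Mul(-1, 269)))), -1))) = Add(Mul(-113607, Rational(-1, 453581)), Mul(341542, Pow(Add(876, Pow(Add(254, -269), 2), Mul(223, Add(254, -269))), -1))) = Add(Rational(113607, 453581), Mul(341542, Pow(Add(876, Pow(-15, 2), Mul(223, -15)), -1))) = Add(Rational(113607, 453581), Mul(341542, Pow(Add(876, 225, -3345), -1))) = Add(Rational(113607, 453581), Mul(341542, Pow(-2244, -1))) = Add(Rational(113607, 453581), Mul(341542, Rational(-1, 2244))) = Add(Rational(113607, 453581), Rational(-170771, 1122)) = Rational(-77331013897, 508917882)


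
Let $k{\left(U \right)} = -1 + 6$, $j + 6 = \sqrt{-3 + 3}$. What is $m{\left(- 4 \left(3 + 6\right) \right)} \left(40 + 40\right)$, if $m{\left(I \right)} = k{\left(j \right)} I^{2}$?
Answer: $518400$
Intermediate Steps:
$j = -6$ ($j = -6 + \sqrt{-3 + 3} = -6 + \sqrt{0} = -6 + 0 = -6$)
$k{\left(U \right)} = 5$
$m{\left(I \right)} = 5 I^{2}$
$m{\left(- 4 \left(3 + 6\right) \right)} \left(40 + 40\right) = 5 \left(- 4 \left(3 + 6\right)\right)^{2} \left(40 + 40\right) = 5 \left(\left(-4\right) 9\right)^{2} \cdot 80 = 5 \left(-36\right)^{2} \cdot 80 = 5 \cdot 1296 \cdot 80 = 6480 \cdot 80 = 518400$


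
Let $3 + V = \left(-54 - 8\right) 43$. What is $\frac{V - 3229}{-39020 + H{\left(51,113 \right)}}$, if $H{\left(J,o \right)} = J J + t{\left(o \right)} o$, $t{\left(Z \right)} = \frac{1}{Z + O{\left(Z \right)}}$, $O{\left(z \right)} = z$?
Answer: $\frac{3932}{24279} \approx 0.16195$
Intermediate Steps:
$t{\left(Z \right)} = \frac{1}{2 Z}$ ($t{\left(Z \right)} = \frac{1}{Z + Z} = \frac{1}{2 Z}$)
$H{\left(J,o \right)} = \frac{1}{2} + J^{2}$ ($H{\left(J,o \right)} = J J + \frac{1}{2 o} o = J^{2} + \frac{1}{2} = \frac{1}{2} + J^{2}$)
$V = -2669$ ($V = -3 + \left(-54 - 8\right) 43 = -3 - 2666 = -2669$)
$\frac{V - 3229}{-39020 + H{\left(51,113 \right)}} = \frac{-2669 - 3229}{-39020 + \left(\frac{1}{2} + 51^{2}\right)} = - \frac{5898}{-39020 + \left(\frac{1}{2} + 2601\right)} = - \frac{5898}{-39020 + \frac{5203}{2}} = - \frac{5898}{- \frac{72837}{2}} = \left(-5898\right) \left(- \frac{2}{72837}\right) = \frac{3932}{24279}$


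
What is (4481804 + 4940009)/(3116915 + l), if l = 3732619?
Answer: 9421813/6849534 ≈ 1.3755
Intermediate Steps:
(4481804 + 4940009)/(3116915 + l) = (4481804 + 4940009)/(3116915 + 3732619) = 9421813/6849534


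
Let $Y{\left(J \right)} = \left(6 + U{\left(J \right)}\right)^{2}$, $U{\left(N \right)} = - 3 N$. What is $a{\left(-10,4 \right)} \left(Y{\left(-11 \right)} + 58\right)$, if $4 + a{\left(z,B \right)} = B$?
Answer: $0$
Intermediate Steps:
$a{\left(z,B \right)} = -4 + B$
$Y{\left(J \right)} = \left(6 - 3 J\right)^{2}$
$a{\left(-10,4 \right)} \left(Y{\left(-11 \right)} + 58\right) = \left(-4 + 4\right) \left(9 \left(-2 - 11\right)^{2} + 58\right) = 0 \left(9 \left(-13\right)^{2} + 58\right) = 0 \left(9 \cdot 169 + 58\right) = 0 \left(1521 + 58\right) = 0 \cdot 1579 = 0$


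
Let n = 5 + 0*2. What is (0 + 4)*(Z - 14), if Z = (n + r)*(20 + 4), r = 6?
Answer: 1000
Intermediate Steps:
n = 5 (n = 5 + 0 = 5)
Z = 264 (Z = (5 + 6)*(20 + 4) = 11*24 = 264)
(0 + 4)*(Z - 14) = (0 + 4)*(264 - 14) = 4*250 = 1000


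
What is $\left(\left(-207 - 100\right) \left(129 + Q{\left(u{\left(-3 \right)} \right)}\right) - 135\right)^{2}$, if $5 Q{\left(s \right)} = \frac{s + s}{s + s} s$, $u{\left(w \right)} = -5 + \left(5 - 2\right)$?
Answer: $\frac{39234101776}{25} \approx 1.5694 \cdot 10^{9}$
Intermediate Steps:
$u{\left(w \right)} = -2$ ($u{\left(w \right)} = -5 + 3 = -2$)
$Q{\left(s \right)} = \frac{s}{5}$ ($Q{\left(s \right)} = \frac{\frac{s + s}{s + s} s}{5} = \frac{\frac{2 s}{2 s} s}{5} = \frac{2 s \frac{1}{2 s} s}{5} = \frac{1 s}{5} = \frac{s}{5}$)
$\left(\left(-207 - 100\right) \left(129 + Q{\left(u{\left(-3 \right)} \right)}\right) - 135\right)^{2} = \left(\left(-207 - 100\right) \left(129 + \frac{1}{5} \left(-2\right)\right) - 135\right)^{2} = \left(- 307 \left(129 - \frac{2}{5}\right) - 135\right)^{2} = \left(\left(-307\right) \frac{643}{5} - 135\right)^{2} = \left(- \frac{197401}{5} - 135\right)^{2} = \left(- \frac{198076}{5}\right)^{2} = \frac{39234101776}{25}$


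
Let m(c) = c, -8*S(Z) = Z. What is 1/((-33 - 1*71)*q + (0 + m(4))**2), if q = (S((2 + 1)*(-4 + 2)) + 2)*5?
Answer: -1/1414 ≈ -0.00070721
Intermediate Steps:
S(Z) = -Z/8
q = 55/4 (q = (-(2 + 1)*(-4 + 2)/8 + 2)*5 = (-3*(-2)/8 + 2)*5 = (-1/8*(-6) + 2)*5 = (3/4 + 2)*5 = (11/4)*5 = 55/4 ≈ 13.750)
1/((-33 - 1*71)*q + (0 + m(4))**2) = 1/((-33 - 1*71)*(55/4) + (0 + 4)**2) = 1/((-33 - 71)*(55/4) + 4**2) = 1/(-104*55/4 + 16) = 1/(-1430 + 16) = 1/(-1414) = -1/1414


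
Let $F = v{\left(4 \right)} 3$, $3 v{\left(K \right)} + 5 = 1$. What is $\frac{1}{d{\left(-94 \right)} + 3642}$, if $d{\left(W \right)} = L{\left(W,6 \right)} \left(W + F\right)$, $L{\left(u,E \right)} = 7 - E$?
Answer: $\frac{1}{3544} \approx 0.00028217$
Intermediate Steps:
$v{\left(K \right)} = - \frac{4}{3}$ ($v{\left(K \right)} = - \frac{5}{3} + \frac{1}{3} \cdot 1 = - \frac{5}{3} + \frac{1}{3} = - \frac{4}{3}$)
$F = -4$ ($F = \left(- \frac{4}{3}\right) 3 = -4$)
$d{\left(W \right)} = -4 + W$ ($d{\left(W \right)} = \left(7 - 6\right) \left(W - 4\right) = \left(7 - 6\right) \left(-4 + W\right) = 1 \left(-4 + W\right) = -4 + W$)
$\frac{1}{d{\left(-94 \right)} + 3642} = \frac{1}{\left(-4 - 94\right) + 3642} = \frac{1}{-98 + 3642} = \frac{1}{3544}$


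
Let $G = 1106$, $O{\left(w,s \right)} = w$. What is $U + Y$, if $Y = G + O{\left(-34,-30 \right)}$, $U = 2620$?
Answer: $3692$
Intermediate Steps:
$Y = 1072$ ($Y = 1106 - 34 = 1072$)
$U + Y = 2620 + 1072 = 3692$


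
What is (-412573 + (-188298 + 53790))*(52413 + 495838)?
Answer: -299937705331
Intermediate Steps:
(-412573 + (-188298 + 53790))*(52413 + 495838) = (-412573 - 134508)*548251 = -547081*548251 = -299937705331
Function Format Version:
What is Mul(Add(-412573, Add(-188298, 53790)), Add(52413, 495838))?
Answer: -299937705331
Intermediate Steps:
Mul(Add(-412573, Add(-188298, 53790)), Add(52413, 495838)) = Mul(Add(-412573, -134508), 548251) = Mul(-547081, 548251) = -299937705331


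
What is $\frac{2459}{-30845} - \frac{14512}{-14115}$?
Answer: $\frac{82582771}{87075435} \approx 0.94841$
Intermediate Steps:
$\frac{2459}{-30845} - \frac{14512}{-14115} = 2459 \left(- \frac{1}{30845}\right) - - \frac{14512}{14115} = - \frac{2459}{30845} + \frac{14512}{14115} = \frac{82582771}{87075435}$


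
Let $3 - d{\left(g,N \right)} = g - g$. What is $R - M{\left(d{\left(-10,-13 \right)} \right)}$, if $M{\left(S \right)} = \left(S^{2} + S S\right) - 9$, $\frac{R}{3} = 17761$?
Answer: $53274$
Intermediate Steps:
$R = 53283$ ($R = 3 \cdot 17761 = 53283$)
$d{\left(g,N \right)} = 3$ ($d{\left(g,N \right)} = 3 - \left(g - g\right) = 3 - 0 = 3 + 0 = 3$)
$M{\left(S \right)} = -9 + 2 S^{2}$ ($M{\left(S \right)} = \left(S^{2} + S^{2}\right) - 9 = 2 S^{2} - 9 = -9 + 2 S^{2}$)
$R - M{\left(d{\left(-10,-13 \right)} \right)} = 53283 - \left(-9 + 2 \cdot 3^{2}\right) = 53283 - \left(-9 + 2 \cdot 9\right) = 53283 - \left(-9 + 18\right) = 53283 - 9 = 53274$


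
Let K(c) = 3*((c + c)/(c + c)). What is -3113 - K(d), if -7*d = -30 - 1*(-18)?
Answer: -3116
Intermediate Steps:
d = 12/7 (d = -(-30 - 1*(-18))/7 = -(-30 + 18)/7 = -1/7*(-12) = 12/7 ≈ 1.7143)
K(c) = 3 (K(c) = 3*((2*c)/((2*c))) = 3*((2*c)*(1/(2*c))) = 3*1 = 3)
-3113 - K(d) = -3113 - 1*3 = -3113 - 3 = -3116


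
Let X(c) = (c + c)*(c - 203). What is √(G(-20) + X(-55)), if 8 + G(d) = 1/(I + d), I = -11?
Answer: √27265461/31 ≈ 168.44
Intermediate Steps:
X(c) = 2*c*(-203 + c) (X(c) = (2*c)*(-203 + c) = 2*c*(-203 + c))
G(d) = -8 + 1/(-11 + d)
√(G(-20) + X(-55)) = √((89 - 8*(-20))/(-11 - 20) + 2*(-55)*(-203 - 55)) = √((89 + 160)/(-31) + 2*(-55)*(-258)) = √(-1/31*249 + 28380) = √(-249/31 + 28380) = √(879531/31) = √27265461/31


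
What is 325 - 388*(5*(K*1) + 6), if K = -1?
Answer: -63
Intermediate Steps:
325 - 388*(5*(K*1) + 6) = 325 - 388*(5*(-1*1) + 6) = 325 - 388*(5*(-1) + 6) = 325 - 388*(-5 + 6) = 325 - 388*1 = 325 - 388 = -63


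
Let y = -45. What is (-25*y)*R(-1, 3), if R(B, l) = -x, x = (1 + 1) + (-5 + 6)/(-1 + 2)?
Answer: -3375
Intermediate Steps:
x = 3 (x = 2 + 1/1 = 2 + 1*1 = 2 + 1 = 3)
R(B, l) = -3 (R(B, l) = -1*3 = -3)
(-25*y)*R(-1, 3) = -25*(-45)*(-3) = 1125*(-3) = -3375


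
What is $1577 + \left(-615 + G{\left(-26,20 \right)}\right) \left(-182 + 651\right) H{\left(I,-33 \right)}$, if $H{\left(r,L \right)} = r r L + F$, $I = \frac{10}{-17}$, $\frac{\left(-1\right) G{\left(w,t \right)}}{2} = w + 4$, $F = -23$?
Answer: $\frac{2664252406}{289} \approx 9.2189 \cdot 10^{6}$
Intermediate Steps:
$G{\left(w,t \right)} = -8 - 2 w$ ($G{\left(w,t \right)} = - 2 \left(w + 4\right) = - 2 \left(4 + w\right) = -8 - 2 w$)
$I = - \frac{10}{17}$ ($I = 10 \left(- \frac{1}{17}\right) = - \frac{10}{17} \approx -0.58823$)
$H{\left(r,L \right)} = -23 + L r^{2}$ ($H{\left(r,L \right)} = r r L - 23 = r^{2} L - 23 = L r^{2} - 23 = -23 + L r^{2}$)
$1577 + \left(-615 + G{\left(-26,20 \right)}\right) \left(-182 + 651\right) H{\left(I,-33 \right)} = 1577 + \left(-615 - -44\right) \left(-182 + 651\right) \left(-23 - 33 \left(- \frac{10}{17}\right)^{2}\right) = 1577 + \left(-615 + \left(-8 + 52\right)\right) 469 \left(-23 - \frac{3300}{289}\right) = 1577 + \left(-615 + 44\right) 469 \left(-23 - \frac{3300}{289}\right) = 1577 + \left(-571\right) 469 \left(- \frac{9947}{289}\right) = 1577 - - \frac{2663796653}{289} = 1577 + \frac{2663796653}{289} = \frac{2664252406}{289}$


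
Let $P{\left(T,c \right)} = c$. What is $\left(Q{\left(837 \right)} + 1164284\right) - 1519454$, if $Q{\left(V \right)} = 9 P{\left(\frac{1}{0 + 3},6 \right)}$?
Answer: $-355116$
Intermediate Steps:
$Q{\left(V \right)} = 54$ ($Q{\left(V \right)} = 9 \cdot 6 = 54$)
$\left(Q{\left(837 \right)} + 1164284\right) - 1519454 = \left(54 + 1164284\right) - 1519454 = 1164338 - 1519454 = -355116$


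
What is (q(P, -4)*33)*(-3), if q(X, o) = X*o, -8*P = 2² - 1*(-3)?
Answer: -693/2 ≈ -346.50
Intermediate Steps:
P = -7/8 (P = -(2² - 1*(-3))/8 = -(4 + 3)/8 = -⅛*7 = -7/8 ≈ -0.87500)
(q(P, -4)*33)*(-3) = (-7/8*(-4)*33)*(-3) = ((7/2)*33)*(-3) = (231/2)*(-3) = -693/2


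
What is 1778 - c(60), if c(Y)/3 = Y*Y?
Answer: -9022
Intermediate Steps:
c(Y) = 3*Y**2 (c(Y) = 3*(Y*Y) = 3*Y**2)
1778 - c(60) = 1778 - 3*60**2 = 1778 - 3*3600 = 1778 - 1*10800 = 1778 - 10800 = -9022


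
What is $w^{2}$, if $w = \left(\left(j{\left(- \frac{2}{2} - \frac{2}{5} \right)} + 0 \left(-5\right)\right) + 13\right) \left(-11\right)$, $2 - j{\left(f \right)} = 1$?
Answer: $23716$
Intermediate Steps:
$j{\left(f \right)} = 1$ ($j{\left(f \right)} = 2 - 1 = 1$)
$w = -154$ ($w = \left(\left(1 + 0 \left(-5\right)\right) + 13\right) \left(-11\right) = \left(\left(1 + 0\right) + 13\right) \left(-11\right) = \left(1 + 13\right) \left(-11\right) = 14 \left(-11\right) = -154$)
$w^{2} = \left(-154\right)^{2} = 23716$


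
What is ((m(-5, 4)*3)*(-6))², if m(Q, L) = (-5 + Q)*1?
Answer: 32400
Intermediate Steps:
m(Q, L) = -5 + Q
((m(-5, 4)*3)*(-6))² = (((-5 - 5)*3)*(-6))² = (-10*3*(-6))² = (-30*(-6))² = 180² = 32400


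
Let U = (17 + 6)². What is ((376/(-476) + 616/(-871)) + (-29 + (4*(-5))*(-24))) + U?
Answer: 101420842/103649 ≈ 978.50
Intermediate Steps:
U = 529 (U = 23² = 529)
((376/(-476) + 616/(-871)) + (-29 + (4*(-5))*(-24))) + U = ((376/(-476) + 616/(-871)) + (-29 + (4*(-5))*(-24))) + 529 = ((376*(-1/476) + 616*(-1/871)) + (-29 - 20*(-24))) + 529 = ((-94/119 - 616/871) + (-29 + 480)) + 529 = (-155178/103649 + 451) + 529 = 46590521/103649 + 529 = 101420842/103649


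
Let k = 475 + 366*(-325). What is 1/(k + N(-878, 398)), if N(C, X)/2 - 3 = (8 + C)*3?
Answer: -1/123689 ≈ -8.0848e-6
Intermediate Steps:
N(C, X) = 54 + 6*C (N(C, X) = 6 + 2*((8 + C)*3) = 6 + 2*(24 + 3*C) = 6 + (48 + 6*C) = 54 + 6*C)
k = -118475 (k = 475 - 118950 = -118475)
1/(k + N(-878, 398)) = 1/(-118475 + (54 + 6*(-878))) = 1/(-118475 + (54 - 5268)) = 1/(-118475 - 5214) = 1/(-123689) = -1/123689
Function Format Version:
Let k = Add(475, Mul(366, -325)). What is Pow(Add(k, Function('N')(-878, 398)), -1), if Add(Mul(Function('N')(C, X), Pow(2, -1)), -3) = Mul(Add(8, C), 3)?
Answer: Rational(-1, 123689) ≈ -8.0848e-6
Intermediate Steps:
Function('N')(C, X) = Add(54, Mul(6, C)) (Function('N')(C, X) = Add(6, Mul(2, Mul(Add(8, C), 3))) = Add(6, Mul(2, Add(24, Mul(3, C)))) = Add(6, Add(48, Mul(6, C))) = Add(54, Mul(6, C)))
k = -118475 (k = Add(475, -118950) = -118475)
Pow(Add(k, Function('N')(-878, 398)), -1) = Pow(Add(-118475, Add(54, Mul(6, -878))), -1) = Pow(Add(-118475, Add(54, -5268)), -1) = Pow(Add(-118475, -5214), -1) = Pow(-123689, -1) = Rational(-1, 123689)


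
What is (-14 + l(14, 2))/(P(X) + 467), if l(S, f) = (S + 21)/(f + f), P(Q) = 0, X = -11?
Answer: -21/1868 ≈ -0.011242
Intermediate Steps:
l(S, f) = (21 + S)/(2*f) (l(S, f) = (21 + S)/((2*f)) = (21 + S)*(1/(2*f)) = (21 + S)/(2*f))
(-14 + l(14, 2))/(P(X) + 467) = (-14 + (½)*(21 + 14)/2)/(0 + 467) = (-14 + (½)*(½)*35)/467 = (-14 + 35/4)*(1/467) = -21/4*1/467 = -21/1868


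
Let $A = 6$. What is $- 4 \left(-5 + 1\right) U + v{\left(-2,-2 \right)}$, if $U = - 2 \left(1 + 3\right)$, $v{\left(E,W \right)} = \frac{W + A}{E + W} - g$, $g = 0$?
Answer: $-129$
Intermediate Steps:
$v{\left(E,W \right)} = \frac{6 + W}{E + W}$ ($v{\left(E,W \right)} = \frac{W + 6}{E + W} - 0 = \frac{6 + W}{E + W} + 0 = \frac{6 + W}{E + W}$)
$U = -8$ ($U = \left(-2\right) 4 = -8$)
$- 4 \left(-5 + 1\right) U + v{\left(-2,-2 \right)} = - 4 \left(-5 + 1\right) \left(-8\right) + \frac{6 - 2}{-2 - 2} = \left(-4\right) \left(-4\right) \left(-8\right) + \frac{1}{-4} \cdot 4 = 16 \left(-8\right) - 1 = -128 - 1 = -129$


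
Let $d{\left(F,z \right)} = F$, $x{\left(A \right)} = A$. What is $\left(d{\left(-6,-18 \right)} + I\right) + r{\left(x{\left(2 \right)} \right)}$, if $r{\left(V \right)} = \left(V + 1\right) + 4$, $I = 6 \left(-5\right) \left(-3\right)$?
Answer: $91$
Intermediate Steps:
$I = 90$ ($I = \left(-30\right) \left(-3\right) = 90$)
$r{\left(V \right)} = 5 + V$ ($r{\left(V \right)} = \left(1 + V\right) + 4 = 5 + V$)
$\left(d{\left(-6,-18 \right)} + I\right) + r{\left(x{\left(2 \right)} \right)} = \left(-6 + 90\right) + \left(5 + 2\right) = 84 + 7 = 91$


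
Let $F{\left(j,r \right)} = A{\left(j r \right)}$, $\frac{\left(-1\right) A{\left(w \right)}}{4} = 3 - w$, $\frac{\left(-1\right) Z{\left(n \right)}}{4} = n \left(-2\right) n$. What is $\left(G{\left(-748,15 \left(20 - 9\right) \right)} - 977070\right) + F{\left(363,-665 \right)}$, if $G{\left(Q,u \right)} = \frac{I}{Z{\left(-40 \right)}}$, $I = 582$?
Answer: $- \frac{12433036509}{6400} \approx -1.9427 \cdot 10^{6}$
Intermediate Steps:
$Z{\left(n \right)} = 8 n^{2}$ ($Z{\left(n \right)} = - 4 n \left(-2\right) n = - 4 - 2 n n = - 4 \left(- 2 n^{2}\right) = 8 n^{2}$)
$A{\left(w \right)} = -12 + 4 w$ ($A{\left(w \right)} = - 4 \left(3 - w\right) = -12 + 4 w$)
$G{\left(Q,u \right)} = \frac{291}{6400}$ ($G{\left(Q,u \right)} = \frac{582}{8 \left(-40\right)^{2}} = \frac{582}{8 \cdot 1600} = \frac{582}{12800} = 582 \cdot \frac{1}{12800} = \frac{291}{6400}$)
$F{\left(j,r \right)} = -12 + 4 j r$
$\left(G{\left(-748,15 \left(20 - 9\right) \right)} - 977070\right) + F{\left(363,-665 \right)} = \left(\frac{291}{6400} - 977070\right) + \left(-12 + 4 \cdot 363 \left(-665\right)\right) = - \frac{6253247709}{6400} - 965592 = - \frac{12433036509}{6400}$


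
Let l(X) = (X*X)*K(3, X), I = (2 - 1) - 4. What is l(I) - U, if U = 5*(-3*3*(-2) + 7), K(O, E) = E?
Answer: -152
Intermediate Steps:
I = -3 (I = 1 - 4 = -3)
U = 125 (U = 5*(-9*(-2) + 7) = 5*(18 + 7) = 5*25 = 125)
l(X) = X³ (l(X) = (X*X)*X = X²*X = X³)
l(I) - U = (-3)³ - 1*125 = -27 - 125 = -152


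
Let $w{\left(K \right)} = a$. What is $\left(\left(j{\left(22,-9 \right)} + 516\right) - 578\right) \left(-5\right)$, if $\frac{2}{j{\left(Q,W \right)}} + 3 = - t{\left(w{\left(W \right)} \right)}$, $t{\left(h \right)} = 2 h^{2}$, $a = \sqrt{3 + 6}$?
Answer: $\frac{6520}{21} \approx 310.48$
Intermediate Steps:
$a = 3$ ($a = \sqrt{9} = 3$)
$w{\left(K \right)} = 3$
$j{\left(Q,W \right)} = - \frac{2}{21}$ ($j{\left(Q,W \right)} = \frac{2}{-3 - 2 \cdot 3^{2}} = \frac{2}{-3 - 2 \cdot 9} = \frac{2}{-3 - 18} = \frac{2}{-21} = 2 \left(- \frac{1}{21}\right) = - \frac{2}{21}$)
$\left(\left(j{\left(22,-9 \right)} + 516\right) - 578\right) \left(-5\right) = \left(\left(- \frac{2}{21} + 516\right) - 578\right) \left(-5\right) = \left(\frac{10834}{21} - 578\right) \left(-5\right) = \left(- \frac{1304}{21}\right) \left(-5\right) = \frac{6520}{21}$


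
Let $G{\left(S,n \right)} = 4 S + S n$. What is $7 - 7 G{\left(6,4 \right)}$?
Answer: $-329$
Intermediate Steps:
$7 - 7 G{\left(6,4 \right)} = 7 - 7 \cdot 6 \left(4 + 4\right) = 7 - 7 \cdot 6 \cdot 8 = 7 - 336 = -329$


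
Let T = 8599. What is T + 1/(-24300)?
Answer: 208955699/24300 ≈ 8599.0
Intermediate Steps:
T + 1/(-24300) = 8599 + 1/(-24300) = 8599 - 1/24300 = 208955699/24300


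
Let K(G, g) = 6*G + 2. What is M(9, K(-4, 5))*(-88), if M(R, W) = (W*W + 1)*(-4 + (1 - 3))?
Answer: 256080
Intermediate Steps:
K(G, g) = 2 + 6*G
M(R, W) = -6 - 6*W**2 (M(R, W) = (W**2 + 1)*(-4 - 2) = (1 + W**2)*(-6) = -6 - 6*W**2)
M(9, K(-4, 5))*(-88) = (-6 - 6*(2 + 6*(-4))**2)*(-88) = (-6 - 6*(2 - 24)**2)*(-88) = (-6 - 6*(-22)**2)*(-88) = (-6 - 6*484)*(-88) = (-6 - 2904)*(-88) = -2910*(-88) = 256080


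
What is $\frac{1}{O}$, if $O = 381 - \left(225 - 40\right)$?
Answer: $\frac{1}{196} \approx 0.005102$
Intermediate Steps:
$O = 196$ ($O = 381 - 185 = 196$)
$\frac{1}{O} = \frac{1}{196}$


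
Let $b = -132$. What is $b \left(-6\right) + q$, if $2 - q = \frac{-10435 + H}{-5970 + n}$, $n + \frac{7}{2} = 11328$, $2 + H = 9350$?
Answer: $\frac{8505120}{10709} \approx 794.2$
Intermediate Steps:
$H = 9348$ ($H = -2 + 9350 = 9348$)
$n = \frac{22649}{2}$ ($n = - \frac{7}{2} + 11328 = \frac{22649}{2} \approx 11325.0$)
$q = \frac{23592}{10709}$ ($q = 2 - \frac{-10435 + 9348}{-5970 + \frac{22649}{2}} = 2 - - \frac{1087}{\frac{10709}{2}} = 2 - \left(-1087\right) \frac{2}{10709} = 2 - - \frac{2174}{10709} = 2 + \frac{2174}{10709} = \frac{23592}{10709} \approx 2.203$)
$b \left(-6\right) + q = \left(-132\right) \left(-6\right) + \frac{23592}{10709} = 792 + \frac{23592}{10709} = \frac{8505120}{10709}$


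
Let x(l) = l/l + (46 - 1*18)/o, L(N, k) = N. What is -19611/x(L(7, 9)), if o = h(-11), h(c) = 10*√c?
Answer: -98055*√11/(-14*I + 5*√11) ≈ -11450.0 - 9666.6*I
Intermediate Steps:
o = 10*I*√11 (o = 10*√(-11) = 10*(I*√11) = 10*I*√11 ≈ 33.166*I)
x(l) = 1 - 14*I*√11/55 (x(l) = l/l + (46 - 1*18)/((10*I*√11)) = 1 + (46 - 18)*(-I*√11/110) = 1 + 28*(-I*√11/110) = 1 - 14*I*√11/55)
-19611/x(L(7, 9)) = -19611/(1 - 14*I*√11/55)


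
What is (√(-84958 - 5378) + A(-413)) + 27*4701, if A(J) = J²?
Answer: 297496 + 4*I*√5646 ≈ 2.975e+5 + 300.56*I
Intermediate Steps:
(√(-84958 - 5378) + A(-413)) + 27*4701 = (√(-84958 - 5378) + (-413)²) + 27*4701 = (√(-90336) + 170569) + 126927 = (4*I*√5646 + 170569) + 126927 = (170569 + 4*I*√5646) + 126927 = 297496 + 4*I*√5646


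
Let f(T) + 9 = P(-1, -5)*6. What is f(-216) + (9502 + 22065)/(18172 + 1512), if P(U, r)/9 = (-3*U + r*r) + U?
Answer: 28553683/19684 ≈ 1450.6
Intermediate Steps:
P(U, r) = -18*U + 9*r² (P(U, r) = 9*((-3*U + r*r) + U) = 9*((-3*U + r²) + U) = 9*((r² - 3*U) + U) = 9*(r² - 2*U) = -18*U + 9*r²)
f(T) = 1449 (f(T) = -9 + (-18*(-1) + 9*(-5)²)*6 = -9 + (18 + 9*25)*6 = -9 + (18 + 225)*6 = -9 + 243*6 = -9 + 1458 = 1449)
f(-216) + (9502 + 22065)/(18172 + 1512) = 1449 + (9502 + 22065)/(18172 + 1512) = 1449 + 31567/19684 = 28553683/19684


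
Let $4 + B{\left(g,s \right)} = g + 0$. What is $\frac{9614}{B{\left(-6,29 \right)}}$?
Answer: $- \frac{4807}{5} \approx -961.4$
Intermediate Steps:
$B{\left(g,s \right)} = -4 + g$ ($B{\left(g,s \right)} = -4 + \left(g + 0\right) = -4 + g$)
$\frac{9614}{B{\left(-6,29 \right)}} = \frac{9614}{-4 - 6} = \frac{9614}{-10} = 9614 \left(- \frac{1}{10}\right) = - \frac{4807}{5}$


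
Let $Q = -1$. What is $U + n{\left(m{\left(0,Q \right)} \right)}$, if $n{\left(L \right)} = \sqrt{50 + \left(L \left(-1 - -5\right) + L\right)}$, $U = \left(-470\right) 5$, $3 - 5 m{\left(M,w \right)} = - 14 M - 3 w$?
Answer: $-2350 + 5 \sqrt{2} \approx -2342.9$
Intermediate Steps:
$m{\left(M,w \right)} = \frac{3}{5} + \frac{3 w}{5} + \frac{14 M}{5}$ ($m{\left(M,w \right)} = \frac{3}{5} - \frac{- 14 M - 3 w}{5} = \frac{3}{5} + \left(\frac{3 w}{5} + \frac{14 M}{5}\right) = \frac{3}{5} + \frac{3 w}{5} + \frac{14 M}{5}$)
$U = -2350$
$n{\left(L \right)} = \sqrt{50 + 5 L}$ ($n{\left(L \right)} = \sqrt{50 + \left(L \left(-1 + 5\right) + L\right)} = \sqrt{50 + \left(L 4 + L\right)} = \sqrt{50 + \left(4 L + L\right)} = \sqrt{50 + 5 L}$)
$U + n{\left(m{\left(0,Q \right)} \right)} = -2350 + \sqrt{50 + 5 \left(\frac{3}{5} + \frac{3}{5} \left(-1\right) + \frac{14}{5} \cdot 0\right)} = -2350 + \sqrt{50 + 5 \left(\frac{3}{5} - \frac{3}{5} + 0\right)} = -2350 + \sqrt{50 + 5 \cdot 0} = -2350 + \sqrt{50 + 0} = -2350 + \sqrt{50} = -2350 + 5 \sqrt{2}$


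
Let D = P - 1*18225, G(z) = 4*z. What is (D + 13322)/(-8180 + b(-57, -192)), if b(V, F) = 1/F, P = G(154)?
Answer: 823104/1570561 ≈ 0.52408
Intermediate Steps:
P = 616 (P = 4*154 = 616)
D = -17609 (D = 616 - 1*18225 = 616 - 18225 = -17609)
(D + 13322)/(-8180 + b(-57, -192)) = (-17609 + 13322)/(-8180 + 1/(-192)) = -4287/(-8180 - 1/192) = -4287/(-1570561/192) = -4287*(-192/1570561) = 823104/1570561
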